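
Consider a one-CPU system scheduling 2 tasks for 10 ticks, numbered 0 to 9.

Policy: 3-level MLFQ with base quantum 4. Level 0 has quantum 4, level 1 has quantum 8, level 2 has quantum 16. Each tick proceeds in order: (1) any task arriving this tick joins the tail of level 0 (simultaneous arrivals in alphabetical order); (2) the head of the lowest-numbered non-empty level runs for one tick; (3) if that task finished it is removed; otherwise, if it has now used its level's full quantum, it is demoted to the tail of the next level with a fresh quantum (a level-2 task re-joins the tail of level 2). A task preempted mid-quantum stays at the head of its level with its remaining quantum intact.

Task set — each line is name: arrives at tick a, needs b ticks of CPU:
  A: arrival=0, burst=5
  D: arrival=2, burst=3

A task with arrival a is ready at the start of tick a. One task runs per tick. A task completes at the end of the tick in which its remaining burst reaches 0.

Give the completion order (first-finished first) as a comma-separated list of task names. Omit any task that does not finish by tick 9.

completion order = D, A

t=0: L0/L1/L2 = A/-/- → run A
t=1: L0/L1/L2 = A/-/- → run A
t=2: L0/L1/L2 = AD/-/- → run A
t=3: L0/L1/L2 = AD/-/- → run A
t=4: L0/L1/L2 = D/A/- → run D
t=5: L0/L1/L2 = D/A/- → run D
t=6: L0/L1/L2 = D/A/- → run D
t=7: L0/L1/L2 = -/A/- → run A
t=8: (idle)
t=9: (idle)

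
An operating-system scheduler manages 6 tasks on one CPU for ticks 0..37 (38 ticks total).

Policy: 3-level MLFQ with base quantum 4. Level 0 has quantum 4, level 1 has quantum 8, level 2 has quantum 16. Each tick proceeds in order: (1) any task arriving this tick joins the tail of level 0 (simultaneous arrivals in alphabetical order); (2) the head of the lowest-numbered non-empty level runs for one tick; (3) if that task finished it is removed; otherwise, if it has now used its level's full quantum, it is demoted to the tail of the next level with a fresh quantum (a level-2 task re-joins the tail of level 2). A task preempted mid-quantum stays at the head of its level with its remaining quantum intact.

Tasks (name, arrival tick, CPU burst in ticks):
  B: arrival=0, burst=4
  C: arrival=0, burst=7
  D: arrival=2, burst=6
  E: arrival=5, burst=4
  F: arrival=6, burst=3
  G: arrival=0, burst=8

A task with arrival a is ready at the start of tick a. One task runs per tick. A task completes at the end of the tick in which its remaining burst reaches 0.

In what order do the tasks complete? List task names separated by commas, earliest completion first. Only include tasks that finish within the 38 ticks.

completion order = B, E, F, C, G, D

t=0: L0/L1/L2 = BCG/-/- → run B
t=1: L0/L1/L2 = BCG/-/- → run B
t=2: L0/L1/L2 = BCGD/-/- → run B
t=3: L0/L1/L2 = BCGD/-/- → run B
t=4: L0/L1/L2 = CGD/-/- → run C
t=5: L0/L1/L2 = CGDE/-/- → run C
t=6: L0/L1/L2 = CGDEF/-/- → run C
t=7: L0/L1/L2 = CGDEF/-/- → run C
t=8: L0/L1/L2 = GDEF/C/- → run G
t=9: L0/L1/L2 = GDEF/C/- → run G
t=10: L0/L1/L2 = GDEF/C/- → run G
t=11: L0/L1/L2 = GDEF/C/- → run G
t=12: L0/L1/L2 = DEF/CG/- → run D
t=13: L0/L1/L2 = DEF/CG/- → run D
t=14: L0/L1/L2 = DEF/CG/- → run D
t=15: L0/L1/L2 = DEF/CG/- → run D
t=16: L0/L1/L2 = EF/CGD/- → run E
t=17: L0/L1/L2 = EF/CGD/- → run E
t=18: L0/L1/L2 = EF/CGD/- → run E
t=19: L0/L1/L2 = EF/CGD/- → run E
t=20: L0/L1/L2 = F/CGD/- → run F
t=21: L0/L1/L2 = F/CGD/- → run F
t=22: L0/L1/L2 = F/CGD/- → run F
t=23: L0/L1/L2 = -/CGD/- → run C
t=24: L0/L1/L2 = -/CGD/- → run C
t=25: L0/L1/L2 = -/CGD/- → run C
t=26: L0/L1/L2 = -/GD/- → run G
t=27: L0/L1/L2 = -/GD/- → run G
t=28: L0/L1/L2 = -/GD/- → run G
t=29: L0/L1/L2 = -/GD/- → run G
t=30: L0/L1/L2 = -/D/- → run D
t=31: L0/L1/L2 = -/D/- → run D
t=32: (idle)
t=33: (idle)
t=34: (idle)
t=35: (idle)
t=36: (idle)
t=37: (idle)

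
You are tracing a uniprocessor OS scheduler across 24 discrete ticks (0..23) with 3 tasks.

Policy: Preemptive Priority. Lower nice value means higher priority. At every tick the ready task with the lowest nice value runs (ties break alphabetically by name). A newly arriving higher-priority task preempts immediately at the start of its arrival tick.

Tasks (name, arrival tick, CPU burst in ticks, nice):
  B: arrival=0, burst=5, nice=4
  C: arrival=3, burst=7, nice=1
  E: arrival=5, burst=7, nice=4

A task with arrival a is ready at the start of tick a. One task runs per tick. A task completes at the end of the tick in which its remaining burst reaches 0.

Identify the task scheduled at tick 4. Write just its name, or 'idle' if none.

running at tick 4 = C

t=0: ready={B} → run B
t=1: ready={B} → run B
t=2: ready={B} → run B
t=3: ready={B,C} → run C
t=4: ready={B,C} → run C
t=5: ready={B,C,E} → run C
t=6: ready={B,C,E} → run C
t=7: ready={B,C,E} → run C
t=8: ready={B,C,E} → run C
t=9: ready={B,C,E} → run C
t=10: ready={B,E} → run B
t=11: ready={B,E} → run B
t=12: ready={E} → run E
t=13: ready={E} → run E
t=14: ready={E} → run E
t=15: ready={E} → run E
t=16: ready={E} → run E
t=17: ready={E} → run E
t=18: ready={E} → run E
t=19: (idle)
t=20: (idle)
t=21: (idle)
t=22: (idle)
t=23: (idle)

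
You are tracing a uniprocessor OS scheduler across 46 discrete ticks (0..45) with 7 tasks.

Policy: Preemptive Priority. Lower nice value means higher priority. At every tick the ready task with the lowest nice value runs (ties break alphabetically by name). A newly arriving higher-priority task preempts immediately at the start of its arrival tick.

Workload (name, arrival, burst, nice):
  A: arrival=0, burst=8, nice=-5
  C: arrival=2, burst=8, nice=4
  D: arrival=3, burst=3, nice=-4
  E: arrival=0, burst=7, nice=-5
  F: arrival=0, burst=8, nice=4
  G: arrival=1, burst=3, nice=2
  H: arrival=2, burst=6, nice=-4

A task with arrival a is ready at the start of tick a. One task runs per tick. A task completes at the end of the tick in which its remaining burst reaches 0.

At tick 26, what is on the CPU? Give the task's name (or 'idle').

t=0: ready={A,E,F} → run A
t=1: ready={A,E,F,G} → run A
t=2: ready={A,C,E,F,G,H} → run A
t=3: ready={A,C,D,E,F,G,H} → run A
t=4: ready={A,C,D,E,F,G,H} → run A
t=5: ready={A,C,D,E,F,G,H} → run A
t=6: ready={A,C,D,E,F,G,H} → run A
t=7: ready={A,C,D,E,F,G,H} → run A
t=8: ready={C,D,E,F,G,H} → run E
t=9: ready={C,D,E,F,G,H} → run E
t=10: ready={C,D,E,F,G,H} → run E
t=11: ready={C,D,E,F,G,H} → run E
t=12: ready={C,D,E,F,G,H} → run E
t=13: ready={C,D,E,F,G,H} → run E
t=14: ready={C,D,E,F,G,H} → run E
t=15: ready={C,D,F,G,H} → run D
t=16: ready={C,D,F,G,H} → run D
t=17: ready={C,D,F,G,H} → run D
t=18: ready={C,F,G,H} → run H
t=19: ready={C,F,G,H} → run H
t=20: ready={C,F,G,H} → run H
t=21: ready={C,F,G,H} → run H
t=22: ready={C,F,G,H} → run H
t=23: ready={C,F,G,H} → run H
t=24: ready={C,F,G} → run G
t=25: ready={C,F,G} → run G
t=26: ready={C,F,G} → run G
t=27: ready={C,F} → run C
t=28: ready={C,F} → run C
t=29: ready={C,F} → run C
t=30: ready={C,F} → run C
t=31: ready={C,F} → run C
t=32: ready={C,F} → run C
t=33: ready={C,F} → run C
t=34: ready={C,F} → run C
t=35: ready={F} → run F
t=36: ready={F} → run F
t=37: ready={F} → run F
t=38: ready={F} → run F
t=39: ready={F} → run F
t=40: ready={F} → run F
t=41: ready={F} → run F
t=42: ready={F} → run F
t=43: (idle)
t=44: (idle)
t=45: (idle)

running at tick 26 = G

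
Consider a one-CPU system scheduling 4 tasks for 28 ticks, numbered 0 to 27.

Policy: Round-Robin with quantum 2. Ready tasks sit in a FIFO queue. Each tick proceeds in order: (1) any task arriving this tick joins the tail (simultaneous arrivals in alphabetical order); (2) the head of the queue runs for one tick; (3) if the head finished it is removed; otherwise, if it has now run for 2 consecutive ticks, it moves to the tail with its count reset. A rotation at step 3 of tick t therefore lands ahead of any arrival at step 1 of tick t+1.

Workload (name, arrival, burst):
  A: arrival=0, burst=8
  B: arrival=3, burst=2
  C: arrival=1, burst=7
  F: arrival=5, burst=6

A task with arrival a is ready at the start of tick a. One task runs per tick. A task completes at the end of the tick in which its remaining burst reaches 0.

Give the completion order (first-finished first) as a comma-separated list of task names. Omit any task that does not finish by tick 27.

t=0: queue=[A] q_used=0 → run A
t=1: queue=[A,C] q_used=1 → run A
t=2: queue=[C,A] q_used=0 → run C
t=3: queue=[C,A,B] q_used=1 → run C
t=4: queue=[A,B,C] q_used=0 → run A
t=5: queue=[A,B,C,F] q_used=1 → run A
t=6: queue=[B,C,F,A] q_used=0 → run B
t=7: queue=[B,C,F,A] q_used=1 → run B
t=8: queue=[C,F,A] q_used=0 → run C
t=9: queue=[C,F,A] q_used=1 → run C
t=10: queue=[F,A,C] q_used=0 → run F
t=11: queue=[F,A,C] q_used=1 → run F
t=12: queue=[A,C,F] q_used=0 → run A
t=13: queue=[A,C,F] q_used=1 → run A
t=14: queue=[C,F,A] q_used=0 → run C
t=15: queue=[C,F,A] q_used=1 → run C
t=16: queue=[F,A,C] q_used=0 → run F
t=17: queue=[F,A,C] q_used=1 → run F
t=18: queue=[A,C,F] q_used=0 → run A
t=19: queue=[A,C,F] q_used=1 → run A
t=20: queue=[C,F] q_used=0 → run C
t=21: queue=[F] q_used=0 → run F
t=22: queue=[F] q_used=1 → run F
t=23: (idle)
t=24: (idle)
t=25: (idle)
t=26: (idle)
t=27: (idle)

completion order = B, A, C, F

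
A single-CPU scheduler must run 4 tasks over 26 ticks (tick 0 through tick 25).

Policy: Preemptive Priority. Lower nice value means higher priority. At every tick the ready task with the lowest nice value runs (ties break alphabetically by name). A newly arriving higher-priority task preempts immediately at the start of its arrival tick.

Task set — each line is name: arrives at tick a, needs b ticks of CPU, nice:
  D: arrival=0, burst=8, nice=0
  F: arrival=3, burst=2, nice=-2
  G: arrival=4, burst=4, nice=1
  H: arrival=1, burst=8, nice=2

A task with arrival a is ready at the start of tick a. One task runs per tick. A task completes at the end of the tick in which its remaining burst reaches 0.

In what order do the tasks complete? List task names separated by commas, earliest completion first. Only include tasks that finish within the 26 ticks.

completion order = F, D, G, H

t=0: ready={D} → run D
t=1: ready={D,H} → run D
t=2: ready={D,H} → run D
t=3: ready={D,F,H} → run F
t=4: ready={D,F,G,H} → run F
t=5: ready={D,G,H} → run D
t=6: ready={D,G,H} → run D
t=7: ready={D,G,H} → run D
t=8: ready={D,G,H} → run D
t=9: ready={D,G,H} → run D
t=10: ready={G,H} → run G
t=11: ready={G,H} → run G
t=12: ready={G,H} → run G
t=13: ready={G,H} → run G
t=14: ready={H} → run H
t=15: ready={H} → run H
t=16: ready={H} → run H
t=17: ready={H} → run H
t=18: ready={H} → run H
t=19: ready={H} → run H
t=20: ready={H} → run H
t=21: ready={H} → run H
t=22: (idle)
t=23: (idle)
t=24: (idle)
t=25: (idle)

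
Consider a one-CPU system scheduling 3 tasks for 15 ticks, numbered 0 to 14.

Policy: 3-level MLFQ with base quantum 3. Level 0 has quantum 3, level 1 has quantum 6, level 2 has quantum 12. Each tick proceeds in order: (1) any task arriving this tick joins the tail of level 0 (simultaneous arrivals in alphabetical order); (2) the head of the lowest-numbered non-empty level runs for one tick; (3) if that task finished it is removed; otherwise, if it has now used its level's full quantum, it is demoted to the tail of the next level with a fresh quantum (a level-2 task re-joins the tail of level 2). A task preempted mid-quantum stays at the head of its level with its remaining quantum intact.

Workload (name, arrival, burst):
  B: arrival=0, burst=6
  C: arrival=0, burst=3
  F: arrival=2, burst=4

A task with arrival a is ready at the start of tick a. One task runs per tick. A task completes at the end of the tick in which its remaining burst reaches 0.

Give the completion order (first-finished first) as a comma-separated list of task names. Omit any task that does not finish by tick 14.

t=0: L0/L1/L2 = BC/-/- → run B
t=1: L0/L1/L2 = BC/-/- → run B
t=2: L0/L1/L2 = BCF/-/- → run B
t=3: L0/L1/L2 = CF/B/- → run C
t=4: L0/L1/L2 = CF/B/- → run C
t=5: L0/L1/L2 = CF/B/- → run C
t=6: L0/L1/L2 = F/B/- → run F
t=7: L0/L1/L2 = F/B/- → run F
t=8: L0/L1/L2 = F/B/- → run F
t=9: L0/L1/L2 = -/BF/- → run B
t=10: L0/L1/L2 = -/BF/- → run B
t=11: L0/L1/L2 = -/BF/- → run B
t=12: L0/L1/L2 = -/F/- → run F
t=13: (idle)
t=14: (idle)

completion order = C, B, F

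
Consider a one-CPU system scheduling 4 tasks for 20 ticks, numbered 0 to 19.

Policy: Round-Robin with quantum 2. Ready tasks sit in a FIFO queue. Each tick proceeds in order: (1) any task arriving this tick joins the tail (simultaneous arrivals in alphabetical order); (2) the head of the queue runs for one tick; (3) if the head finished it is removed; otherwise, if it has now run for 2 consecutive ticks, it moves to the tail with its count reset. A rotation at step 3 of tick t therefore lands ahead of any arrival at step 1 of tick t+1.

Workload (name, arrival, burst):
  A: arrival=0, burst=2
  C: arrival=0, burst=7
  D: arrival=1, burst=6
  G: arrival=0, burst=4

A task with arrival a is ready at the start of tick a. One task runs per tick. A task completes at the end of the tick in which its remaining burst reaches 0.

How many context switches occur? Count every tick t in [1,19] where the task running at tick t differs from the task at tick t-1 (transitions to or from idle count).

context switches = 10

t=0: queue=[A,C,G] q_used=0 → run A
t=1: queue=[A,C,G,D] q_used=1 → run A
t=2: queue=[C,G,D] q_used=0 → run C
t=3: queue=[C,G,D] q_used=1 → run C
t=4: queue=[G,D,C] q_used=0 → run G
t=5: queue=[G,D,C] q_used=1 → run G
t=6: queue=[D,C,G] q_used=0 → run D
t=7: queue=[D,C,G] q_used=1 → run D
t=8: queue=[C,G,D] q_used=0 → run C
t=9: queue=[C,G,D] q_used=1 → run C
t=10: queue=[G,D,C] q_used=0 → run G
t=11: queue=[G,D,C] q_used=1 → run G
t=12: queue=[D,C] q_used=0 → run D
t=13: queue=[D,C] q_used=1 → run D
t=14: queue=[C,D] q_used=0 → run C
t=15: queue=[C,D] q_used=1 → run C
t=16: queue=[D,C] q_used=0 → run D
t=17: queue=[D,C] q_used=1 → run D
t=18: queue=[C] q_used=0 → run C
t=19: (idle)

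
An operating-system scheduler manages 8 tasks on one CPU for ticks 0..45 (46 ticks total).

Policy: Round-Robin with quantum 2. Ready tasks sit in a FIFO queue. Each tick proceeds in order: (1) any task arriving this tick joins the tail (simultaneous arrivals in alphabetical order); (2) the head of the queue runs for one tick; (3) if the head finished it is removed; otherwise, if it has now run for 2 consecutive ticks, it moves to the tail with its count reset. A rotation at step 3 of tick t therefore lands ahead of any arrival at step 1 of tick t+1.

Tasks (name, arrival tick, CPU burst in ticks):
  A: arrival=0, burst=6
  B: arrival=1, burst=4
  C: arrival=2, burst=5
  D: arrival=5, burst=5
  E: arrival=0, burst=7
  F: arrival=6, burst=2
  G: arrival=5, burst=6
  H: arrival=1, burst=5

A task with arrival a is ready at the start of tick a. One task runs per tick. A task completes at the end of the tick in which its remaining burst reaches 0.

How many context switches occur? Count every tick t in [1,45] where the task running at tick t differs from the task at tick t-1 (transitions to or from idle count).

context switches = 22

t=0: queue=[A,E] q_used=0 → run A
t=1: queue=[A,E,B,H] q_used=1 → run A
t=2: queue=[E,B,H,A,C] q_used=0 → run E
t=3: queue=[E,B,H,A,C] q_used=1 → run E
t=4: queue=[B,H,A,C,E] q_used=0 → run B
t=5: queue=[B,H,A,C,E,D,G] q_used=1 → run B
t=6: queue=[H,A,C,E,D,G,B,F] q_used=0 → run H
t=7: queue=[H,A,C,E,D,G,B,F] q_used=1 → run H
t=8: queue=[A,C,E,D,G,B,F,H] q_used=0 → run A
t=9: queue=[A,C,E,D,G,B,F,H] q_used=1 → run A
t=10: queue=[C,E,D,G,B,F,H,A] q_used=0 → run C
t=11: queue=[C,E,D,G,B,F,H,A] q_used=1 → run C
t=12: queue=[E,D,G,B,F,H,A,C] q_used=0 → run E
t=13: queue=[E,D,G,B,F,H,A,C] q_used=1 → run E
t=14: queue=[D,G,B,F,H,A,C,E] q_used=0 → run D
t=15: queue=[D,G,B,F,H,A,C,E] q_used=1 → run D
t=16: queue=[G,B,F,H,A,C,E,D] q_used=0 → run G
t=17: queue=[G,B,F,H,A,C,E,D] q_used=1 → run G
t=18: queue=[B,F,H,A,C,E,D,G] q_used=0 → run B
t=19: queue=[B,F,H,A,C,E,D,G] q_used=1 → run B
t=20: queue=[F,H,A,C,E,D,G] q_used=0 → run F
t=21: queue=[F,H,A,C,E,D,G] q_used=1 → run F
t=22: queue=[H,A,C,E,D,G] q_used=0 → run H
t=23: queue=[H,A,C,E,D,G] q_used=1 → run H
t=24: queue=[A,C,E,D,G,H] q_used=0 → run A
t=25: queue=[A,C,E,D,G,H] q_used=1 → run A
t=26: queue=[C,E,D,G,H] q_used=0 → run C
t=27: queue=[C,E,D,G,H] q_used=1 → run C
t=28: queue=[E,D,G,H,C] q_used=0 → run E
t=29: queue=[E,D,G,H,C] q_used=1 → run E
t=30: queue=[D,G,H,C,E] q_used=0 → run D
t=31: queue=[D,G,H,C,E] q_used=1 → run D
t=32: queue=[G,H,C,E,D] q_used=0 → run G
t=33: queue=[G,H,C,E,D] q_used=1 → run G
t=34: queue=[H,C,E,D,G] q_used=0 → run H
t=35: queue=[C,E,D,G] q_used=0 → run C
t=36: queue=[E,D,G] q_used=0 → run E
t=37: queue=[D,G] q_used=0 → run D
t=38: queue=[G] q_used=0 → run G
t=39: queue=[G] q_used=1 → run G
t=40: (idle)
t=41: (idle)
t=42: (idle)
t=43: (idle)
t=44: (idle)
t=45: (idle)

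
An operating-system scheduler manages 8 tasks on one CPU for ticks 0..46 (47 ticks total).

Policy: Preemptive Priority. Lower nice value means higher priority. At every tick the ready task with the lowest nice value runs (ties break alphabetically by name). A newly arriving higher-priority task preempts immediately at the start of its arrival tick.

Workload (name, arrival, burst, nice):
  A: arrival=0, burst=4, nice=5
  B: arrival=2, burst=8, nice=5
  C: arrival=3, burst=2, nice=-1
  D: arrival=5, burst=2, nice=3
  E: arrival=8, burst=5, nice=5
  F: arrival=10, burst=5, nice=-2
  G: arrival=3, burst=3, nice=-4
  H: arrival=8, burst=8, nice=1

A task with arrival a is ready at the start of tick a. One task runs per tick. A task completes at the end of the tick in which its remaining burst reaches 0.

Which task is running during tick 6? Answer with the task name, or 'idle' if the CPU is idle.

t=0: ready={A} → run A
t=1: ready={A} → run A
t=2: ready={A,B} → run A
t=3: ready={A,B,C,G} → run G
t=4: ready={A,B,C,G} → run G
t=5: ready={A,B,C,D,G} → run G
t=6: ready={A,B,C,D} → run C
t=7: ready={A,B,C,D} → run C
t=8: ready={A,B,D,E,H} → run H
t=9: ready={A,B,D,E,H} → run H
t=10: ready={A,B,D,E,F,H} → run F
t=11: ready={A,B,D,E,F,H} → run F
t=12: ready={A,B,D,E,F,H} → run F
t=13: ready={A,B,D,E,F,H} → run F
t=14: ready={A,B,D,E,F,H} → run F
t=15: ready={A,B,D,E,H} → run H
t=16: ready={A,B,D,E,H} → run H
t=17: ready={A,B,D,E,H} → run H
t=18: ready={A,B,D,E,H} → run H
t=19: ready={A,B,D,E,H} → run H
t=20: ready={A,B,D,E,H} → run H
t=21: ready={A,B,D,E} → run D
t=22: ready={A,B,D,E} → run D
t=23: ready={A,B,E} → run A
t=24: ready={B,E} → run B
t=25: ready={B,E} → run B
t=26: ready={B,E} → run B
t=27: ready={B,E} → run B
t=28: ready={B,E} → run B
t=29: ready={B,E} → run B
t=30: ready={B,E} → run B
t=31: ready={B,E} → run B
t=32: ready={E} → run E
t=33: ready={E} → run E
t=34: ready={E} → run E
t=35: ready={E} → run E
t=36: ready={E} → run E
t=37: (idle)
t=38: (idle)
t=39: (idle)
t=40: (idle)
t=41: (idle)
t=42: (idle)
t=43: (idle)
t=44: (idle)
t=45: (idle)
t=46: (idle)

running at tick 6 = C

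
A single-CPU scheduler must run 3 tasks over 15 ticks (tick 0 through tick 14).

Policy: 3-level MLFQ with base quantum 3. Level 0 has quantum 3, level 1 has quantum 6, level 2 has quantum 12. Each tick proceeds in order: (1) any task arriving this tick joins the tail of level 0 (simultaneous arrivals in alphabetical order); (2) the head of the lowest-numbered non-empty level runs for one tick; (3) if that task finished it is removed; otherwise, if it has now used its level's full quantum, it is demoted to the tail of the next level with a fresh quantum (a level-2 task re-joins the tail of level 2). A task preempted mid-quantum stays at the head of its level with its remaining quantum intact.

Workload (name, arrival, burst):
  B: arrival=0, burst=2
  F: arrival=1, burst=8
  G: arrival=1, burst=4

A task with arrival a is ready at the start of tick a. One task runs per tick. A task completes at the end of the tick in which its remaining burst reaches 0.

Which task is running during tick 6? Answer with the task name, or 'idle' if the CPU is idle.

t=0: L0/L1/L2 = B/-/- → run B
t=1: L0/L1/L2 = BFG/-/- → run B
t=2: L0/L1/L2 = FG/-/- → run F
t=3: L0/L1/L2 = FG/-/- → run F
t=4: L0/L1/L2 = FG/-/- → run F
t=5: L0/L1/L2 = G/F/- → run G
t=6: L0/L1/L2 = G/F/- → run G
t=7: L0/L1/L2 = G/F/- → run G
t=8: L0/L1/L2 = -/FG/- → run F
t=9: L0/L1/L2 = -/FG/- → run F
t=10: L0/L1/L2 = -/FG/- → run F
t=11: L0/L1/L2 = -/FG/- → run F
t=12: L0/L1/L2 = -/FG/- → run F
t=13: L0/L1/L2 = -/G/- → run G
t=14: (idle)

running at tick 6 = G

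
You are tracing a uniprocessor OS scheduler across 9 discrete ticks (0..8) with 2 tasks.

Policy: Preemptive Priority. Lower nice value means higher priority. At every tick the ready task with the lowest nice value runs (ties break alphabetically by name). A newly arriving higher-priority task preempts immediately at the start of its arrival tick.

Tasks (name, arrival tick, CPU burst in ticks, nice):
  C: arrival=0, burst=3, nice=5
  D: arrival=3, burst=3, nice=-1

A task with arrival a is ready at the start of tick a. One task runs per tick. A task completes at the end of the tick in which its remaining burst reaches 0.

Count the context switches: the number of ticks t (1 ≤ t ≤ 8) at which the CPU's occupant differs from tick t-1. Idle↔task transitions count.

t=0: ready={C} → run C
t=1: ready={C} → run C
t=2: ready={C} → run C
t=3: ready={D} → run D
t=4: ready={D} → run D
t=5: ready={D} → run D
t=6: (idle)
t=7: (idle)
t=8: (idle)

context switches = 2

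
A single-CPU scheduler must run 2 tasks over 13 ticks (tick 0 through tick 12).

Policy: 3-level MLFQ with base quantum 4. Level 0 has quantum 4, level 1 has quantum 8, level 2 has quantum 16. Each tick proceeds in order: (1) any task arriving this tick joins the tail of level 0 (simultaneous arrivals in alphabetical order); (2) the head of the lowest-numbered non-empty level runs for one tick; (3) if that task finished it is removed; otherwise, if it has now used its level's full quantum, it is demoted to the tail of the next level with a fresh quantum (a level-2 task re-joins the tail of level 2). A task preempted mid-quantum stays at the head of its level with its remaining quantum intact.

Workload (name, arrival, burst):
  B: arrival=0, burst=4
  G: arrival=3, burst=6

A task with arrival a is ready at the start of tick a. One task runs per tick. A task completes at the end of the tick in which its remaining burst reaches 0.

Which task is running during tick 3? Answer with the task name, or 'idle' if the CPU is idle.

t=0: L0/L1/L2 = B/-/- → run B
t=1: L0/L1/L2 = B/-/- → run B
t=2: L0/L1/L2 = B/-/- → run B
t=3: L0/L1/L2 = BG/-/- → run B
t=4: L0/L1/L2 = G/-/- → run G
t=5: L0/L1/L2 = G/-/- → run G
t=6: L0/L1/L2 = G/-/- → run G
t=7: L0/L1/L2 = G/-/- → run G
t=8: L0/L1/L2 = -/G/- → run G
t=9: L0/L1/L2 = -/G/- → run G
t=10: (idle)
t=11: (idle)
t=12: (idle)

running at tick 3 = B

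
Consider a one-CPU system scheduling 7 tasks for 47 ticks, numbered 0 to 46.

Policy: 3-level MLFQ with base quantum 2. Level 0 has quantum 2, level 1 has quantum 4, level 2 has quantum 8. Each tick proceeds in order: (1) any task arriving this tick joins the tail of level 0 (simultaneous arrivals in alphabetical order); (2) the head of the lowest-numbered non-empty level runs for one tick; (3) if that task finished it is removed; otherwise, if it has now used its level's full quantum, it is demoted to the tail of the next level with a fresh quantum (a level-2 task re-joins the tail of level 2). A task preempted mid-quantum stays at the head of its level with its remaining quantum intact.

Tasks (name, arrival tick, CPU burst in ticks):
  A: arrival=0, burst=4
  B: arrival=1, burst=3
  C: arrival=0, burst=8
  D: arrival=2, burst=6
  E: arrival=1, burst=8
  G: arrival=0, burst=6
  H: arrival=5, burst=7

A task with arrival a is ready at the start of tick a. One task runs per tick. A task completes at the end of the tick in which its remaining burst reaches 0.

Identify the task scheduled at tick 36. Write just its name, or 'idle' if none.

running at tick 36 = H

t=0: L0/L1/L2 = ACG/-/- → run A
t=1: L0/L1/L2 = ACGBE/-/- → run A
t=2: L0/L1/L2 = CGBED/A/- → run C
t=3: L0/L1/L2 = CGBED/A/- → run C
t=4: L0/L1/L2 = GBED/AC/- → run G
t=5: L0/L1/L2 = GBEDH/AC/- → run G
t=6: L0/L1/L2 = BEDH/ACG/- → run B
t=7: L0/L1/L2 = BEDH/ACG/- → run B
t=8: L0/L1/L2 = EDH/ACGB/- → run E
t=9: L0/L1/L2 = EDH/ACGB/- → run E
t=10: L0/L1/L2 = DH/ACGBE/- → run D
t=11: L0/L1/L2 = DH/ACGBE/- → run D
t=12: L0/L1/L2 = H/ACGBED/- → run H
t=13: L0/L1/L2 = H/ACGBED/- → run H
t=14: L0/L1/L2 = -/ACGBEDH/- → run A
t=15: L0/L1/L2 = -/ACGBEDH/- → run A
t=16: L0/L1/L2 = -/CGBEDH/- → run C
t=17: L0/L1/L2 = -/CGBEDH/- → run C
t=18: L0/L1/L2 = -/CGBEDH/- → run C
t=19: L0/L1/L2 = -/CGBEDH/- → run C
t=20: L0/L1/L2 = -/GBEDH/C → run G
t=21: L0/L1/L2 = -/GBEDH/C → run G
t=22: L0/L1/L2 = -/GBEDH/C → run G
t=23: L0/L1/L2 = -/GBEDH/C → run G
t=24: L0/L1/L2 = -/BEDH/C → run B
t=25: L0/L1/L2 = -/EDH/C → run E
t=26: L0/L1/L2 = -/EDH/C → run E
t=27: L0/L1/L2 = -/EDH/C → run E
t=28: L0/L1/L2 = -/EDH/C → run E
t=29: L0/L1/L2 = -/DH/CE → run D
t=30: L0/L1/L2 = -/DH/CE → run D
t=31: L0/L1/L2 = -/DH/CE → run D
t=32: L0/L1/L2 = -/DH/CE → run D
t=33: L0/L1/L2 = -/H/CE → run H
t=34: L0/L1/L2 = -/H/CE → run H
t=35: L0/L1/L2 = -/H/CE → run H
t=36: L0/L1/L2 = -/H/CE → run H
t=37: L0/L1/L2 = -/-/CEH → run C
t=38: L0/L1/L2 = -/-/CEH → run C
t=39: L0/L1/L2 = -/-/EH → run E
t=40: L0/L1/L2 = -/-/EH → run E
t=41: L0/L1/L2 = -/-/H → run H
t=42: (idle)
t=43: (idle)
t=44: (idle)
t=45: (idle)
t=46: (idle)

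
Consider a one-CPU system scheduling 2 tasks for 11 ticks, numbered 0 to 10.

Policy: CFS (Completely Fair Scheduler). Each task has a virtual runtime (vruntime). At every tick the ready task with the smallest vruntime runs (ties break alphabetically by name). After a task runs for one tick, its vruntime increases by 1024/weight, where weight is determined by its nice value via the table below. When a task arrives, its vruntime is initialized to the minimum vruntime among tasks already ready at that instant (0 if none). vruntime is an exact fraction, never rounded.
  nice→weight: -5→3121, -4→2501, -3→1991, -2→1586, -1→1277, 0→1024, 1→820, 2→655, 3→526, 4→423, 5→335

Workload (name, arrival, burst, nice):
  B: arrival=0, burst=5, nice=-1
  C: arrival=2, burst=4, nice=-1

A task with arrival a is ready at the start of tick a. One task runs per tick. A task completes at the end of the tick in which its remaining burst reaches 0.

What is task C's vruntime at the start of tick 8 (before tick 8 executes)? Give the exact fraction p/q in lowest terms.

vruntime(C, start of tick 8) = 5120/1277

t=0: vr[B=0] → run B
t=1: vr[B=1024/1277] → run B
t=2: vr[B=2048/1277 C=2048/1277] → run B
t=3: vr[B=3072/1277 C=2048/1277] → run C
t=4: vr[B=3072/1277 C=3072/1277] → run B
t=5: vr[B=4096/1277 C=3072/1277] → run C
t=6: vr[B=4096/1277 C=4096/1277] → run B
t=7: vr[C=4096/1277] → run C
t=8: vr[C=5120/1277] → run C
t=9: (idle)
t=10: (idle)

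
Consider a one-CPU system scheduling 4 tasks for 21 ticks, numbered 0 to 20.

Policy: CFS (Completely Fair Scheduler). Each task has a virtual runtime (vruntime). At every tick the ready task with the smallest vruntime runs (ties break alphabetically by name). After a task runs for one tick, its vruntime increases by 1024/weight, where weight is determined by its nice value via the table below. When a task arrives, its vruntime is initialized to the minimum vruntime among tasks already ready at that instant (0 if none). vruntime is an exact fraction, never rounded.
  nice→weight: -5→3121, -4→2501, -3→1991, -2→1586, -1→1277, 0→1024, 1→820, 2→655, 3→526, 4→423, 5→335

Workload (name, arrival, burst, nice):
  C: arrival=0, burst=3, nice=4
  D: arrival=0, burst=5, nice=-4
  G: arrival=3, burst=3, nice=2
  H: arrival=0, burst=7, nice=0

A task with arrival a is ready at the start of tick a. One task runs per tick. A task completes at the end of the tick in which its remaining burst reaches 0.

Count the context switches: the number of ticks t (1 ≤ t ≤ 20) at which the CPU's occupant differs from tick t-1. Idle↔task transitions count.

context switches = 16

t=0: vr[C=0 D=0 H=0] → run C
t=1: vr[C=1024/423 D=0 H=0] → run D
t=2: vr[C=1024/423 D=1024/2501 H=0] → run H
t=3: vr[C=1024/423 D=1024/2501 G=1024/2501 H=1] → run D
t=4: vr[C=1024/423 D=2048/2501 G=1024/2501 H=1] → run G
t=5: vr[C=1024/423 D=2048/2501 G=3231744/1638155 H=1] → run D
t=6: vr[C=1024/423 D=3072/2501 G=3231744/1638155 H=1] → run H
t=7: vr[C=1024/423 D=3072/2501 G=3231744/1638155 H=2] → run D
t=8: vr[C=1024/423 D=4096/2501 G=3231744/1638155 H=2] → run D
t=9: vr[C=1024/423 G=3231744/1638155 H=2] → run G
t=10: vr[C=1024/423 G=5792768/1638155 H=2] → run H
t=11: vr[C=1024/423 G=5792768/1638155 H=3] → run C
t=12: vr[C=2048/423 G=5792768/1638155 H=3] → run H
t=13: vr[C=2048/423 G=5792768/1638155 H=4] → run G
t=14: vr[C=2048/423 H=4] → run H
t=15: vr[C=2048/423 H=5] → run C
t=16: vr[H=5] → run H
t=17: vr[H=6] → run H
t=18: (idle)
t=19: (idle)
t=20: (idle)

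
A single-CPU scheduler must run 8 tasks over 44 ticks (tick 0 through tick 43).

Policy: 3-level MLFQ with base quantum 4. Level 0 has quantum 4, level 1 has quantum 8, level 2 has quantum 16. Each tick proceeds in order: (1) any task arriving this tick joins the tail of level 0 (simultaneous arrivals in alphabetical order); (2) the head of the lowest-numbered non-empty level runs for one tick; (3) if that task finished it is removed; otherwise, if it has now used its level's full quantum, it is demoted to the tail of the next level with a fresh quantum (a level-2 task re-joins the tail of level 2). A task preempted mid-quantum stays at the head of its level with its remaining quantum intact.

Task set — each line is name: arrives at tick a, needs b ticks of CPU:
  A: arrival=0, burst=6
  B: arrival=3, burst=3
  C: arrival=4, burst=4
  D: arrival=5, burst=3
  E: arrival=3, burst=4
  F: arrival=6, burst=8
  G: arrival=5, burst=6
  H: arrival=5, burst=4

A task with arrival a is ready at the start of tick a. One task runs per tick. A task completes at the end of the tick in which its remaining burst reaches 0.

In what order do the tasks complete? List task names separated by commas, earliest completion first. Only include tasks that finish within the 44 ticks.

completion order = B, E, C, D, H, A, G, F

t=0: L0/L1/L2 = A/-/- → run A
t=1: L0/L1/L2 = A/-/- → run A
t=2: L0/L1/L2 = A/-/- → run A
t=3: L0/L1/L2 = ABE/-/- → run A
t=4: L0/L1/L2 = BEC/A/- → run B
t=5: L0/L1/L2 = BECDGH/A/- → run B
t=6: L0/L1/L2 = BECDGHF/A/- → run B
t=7: L0/L1/L2 = ECDGHF/A/- → run E
t=8: L0/L1/L2 = ECDGHF/A/- → run E
t=9: L0/L1/L2 = ECDGHF/A/- → run E
t=10: L0/L1/L2 = ECDGHF/A/- → run E
t=11: L0/L1/L2 = CDGHF/A/- → run C
t=12: L0/L1/L2 = CDGHF/A/- → run C
t=13: L0/L1/L2 = CDGHF/A/- → run C
t=14: L0/L1/L2 = CDGHF/A/- → run C
t=15: L0/L1/L2 = DGHF/A/- → run D
t=16: L0/L1/L2 = DGHF/A/- → run D
t=17: L0/L1/L2 = DGHF/A/- → run D
t=18: L0/L1/L2 = GHF/A/- → run G
t=19: L0/L1/L2 = GHF/A/- → run G
t=20: L0/L1/L2 = GHF/A/- → run G
t=21: L0/L1/L2 = GHF/A/- → run G
t=22: L0/L1/L2 = HF/AG/- → run H
t=23: L0/L1/L2 = HF/AG/- → run H
t=24: L0/L1/L2 = HF/AG/- → run H
t=25: L0/L1/L2 = HF/AG/- → run H
t=26: L0/L1/L2 = F/AG/- → run F
t=27: L0/L1/L2 = F/AG/- → run F
t=28: L0/L1/L2 = F/AG/- → run F
t=29: L0/L1/L2 = F/AG/- → run F
t=30: L0/L1/L2 = -/AGF/- → run A
t=31: L0/L1/L2 = -/AGF/- → run A
t=32: L0/L1/L2 = -/GF/- → run G
t=33: L0/L1/L2 = -/GF/- → run G
t=34: L0/L1/L2 = -/F/- → run F
t=35: L0/L1/L2 = -/F/- → run F
t=36: L0/L1/L2 = -/F/- → run F
t=37: L0/L1/L2 = -/F/- → run F
t=38: (idle)
t=39: (idle)
t=40: (idle)
t=41: (idle)
t=42: (idle)
t=43: (idle)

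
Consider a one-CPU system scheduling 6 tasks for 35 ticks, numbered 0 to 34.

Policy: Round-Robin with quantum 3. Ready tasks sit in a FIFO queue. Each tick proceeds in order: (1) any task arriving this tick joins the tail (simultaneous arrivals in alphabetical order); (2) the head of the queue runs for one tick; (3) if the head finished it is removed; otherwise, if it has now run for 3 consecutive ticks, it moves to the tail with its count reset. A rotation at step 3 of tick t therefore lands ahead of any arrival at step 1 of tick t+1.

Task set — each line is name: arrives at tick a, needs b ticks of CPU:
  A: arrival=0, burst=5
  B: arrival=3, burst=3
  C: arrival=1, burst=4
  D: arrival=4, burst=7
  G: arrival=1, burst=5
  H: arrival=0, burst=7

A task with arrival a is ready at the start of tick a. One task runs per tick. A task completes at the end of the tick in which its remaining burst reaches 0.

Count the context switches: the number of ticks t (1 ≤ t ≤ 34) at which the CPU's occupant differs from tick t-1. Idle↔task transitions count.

t=0: queue=[A,H] q_used=0 → run A
t=1: queue=[A,H,C,G] q_used=1 → run A
t=2: queue=[A,H,C,G] q_used=2 → run A
t=3: queue=[H,C,G,A,B] q_used=0 → run H
t=4: queue=[H,C,G,A,B,D] q_used=1 → run H
t=5: queue=[H,C,G,A,B,D] q_used=2 → run H
t=6: queue=[C,G,A,B,D,H] q_used=0 → run C
t=7: queue=[C,G,A,B,D,H] q_used=1 → run C
t=8: queue=[C,G,A,B,D,H] q_used=2 → run C
t=9: queue=[G,A,B,D,H,C] q_used=0 → run G
t=10: queue=[G,A,B,D,H,C] q_used=1 → run G
t=11: queue=[G,A,B,D,H,C] q_used=2 → run G
t=12: queue=[A,B,D,H,C,G] q_used=0 → run A
t=13: queue=[A,B,D,H,C,G] q_used=1 → run A
t=14: queue=[B,D,H,C,G] q_used=0 → run B
t=15: queue=[B,D,H,C,G] q_used=1 → run B
t=16: queue=[B,D,H,C,G] q_used=2 → run B
t=17: queue=[D,H,C,G] q_used=0 → run D
t=18: queue=[D,H,C,G] q_used=1 → run D
t=19: queue=[D,H,C,G] q_used=2 → run D
t=20: queue=[H,C,G,D] q_used=0 → run H
t=21: queue=[H,C,G,D] q_used=1 → run H
t=22: queue=[H,C,G,D] q_used=2 → run H
t=23: queue=[C,G,D,H] q_used=0 → run C
t=24: queue=[G,D,H] q_used=0 → run G
t=25: queue=[G,D,H] q_used=1 → run G
t=26: queue=[D,H] q_used=0 → run D
t=27: queue=[D,H] q_used=1 → run D
t=28: queue=[D,H] q_used=2 → run D
t=29: queue=[H,D] q_used=0 → run H
t=30: queue=[D] q_used=0 → run D
t=31: (idle)
t=32: (idle)
t=33: (idle)
t=34: (idle)

context switches = 13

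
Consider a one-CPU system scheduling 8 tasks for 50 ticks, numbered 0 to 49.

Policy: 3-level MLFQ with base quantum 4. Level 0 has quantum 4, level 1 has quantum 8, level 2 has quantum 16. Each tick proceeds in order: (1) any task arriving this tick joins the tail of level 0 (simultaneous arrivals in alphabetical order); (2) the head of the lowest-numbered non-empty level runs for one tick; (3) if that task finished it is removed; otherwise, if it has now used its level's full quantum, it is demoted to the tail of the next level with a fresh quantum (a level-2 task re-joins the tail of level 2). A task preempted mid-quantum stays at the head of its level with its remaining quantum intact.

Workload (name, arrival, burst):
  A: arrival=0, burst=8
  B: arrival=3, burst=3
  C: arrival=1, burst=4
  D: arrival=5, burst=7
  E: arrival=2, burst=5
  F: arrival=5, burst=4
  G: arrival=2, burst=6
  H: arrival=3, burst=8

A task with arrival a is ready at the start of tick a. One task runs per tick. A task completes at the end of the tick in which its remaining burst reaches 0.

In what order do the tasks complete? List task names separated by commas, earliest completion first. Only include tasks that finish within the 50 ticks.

t=0: L0/L1/L2 = A/-/- → run A
t=1: L0/L1/L2 = AC/-/- → run A
t=2: L0/L1/L2 = ACEG/-/- → run A
t=3: L0/L1/L2 = ACEGBH/-/- → run A
t=4: L0/L1/L2 = CEGBH/A/- → run C
t=5: L0/L1/L2 = CEGBHDF/A/- → run C
t=6: L0/L1/L2 = CEGBHDF/A/- → run C
t=7: L0/L1/L2 = CEGBHDF/A/- → run C
t=8: L0/L1/L2 = EGBHDF/A/- → run E
t=9: L0/L1/L2 = EGBHDF/A/- → run E
t=10: L0/L1/L2 = EGBHDF/A/- → run E
t=11: L0/L1/L2 = EGBHDF/A/- → run E
t=12: L0/L1/L2 = GBHDF/AE/- → run G
t=13: L0/L1/L2 = GBHDF/AE/- → run G
t=14: L0/L1/L2 = GBHDF/AE/- → run G
t=15: L0/L1/L2 = GBHDF/AE/- → run G
t=16: L0/L1/L2 = BHDF/AEG/- → run B
t=17: L0/L1/L2 = BHDF/AEG/- → run B
t=18: L0/L1/L2 = BHDF/AEG/- → run B
t=19: L0/L1/L2 = HDF/AEG/- → run H
t=20: L0/L1/L2 = HDF/AEG/- → run H
t=21: L0/L1/L2 = HDF/AEG/- → run H
t=22: L0/L1/L2 = HDF/AEG/- → run H
t=23: L0/L1/L2 = DF/AEGH/- → run D
t=24: L0/L1/L2 = DF/AEGH/- → run D
t=25: L0/L1/L2 = DF/AEGH/- → run D
t=26: L0/L1/L2 = DF/AEGH/- → run D
t=27: L0/L1/L2 = F/AEGHD/- → run F
t=28: L0/L1/L2 = F/AEGHD/- → run F
t=29: L0/L1/L2 = F/AEGHD/- → run F
t=30: L0/L1/L2 = F/AEGHD/- → run F
t=31: L0/L1/L2 = -/AEGHD/- → run A
t=32: L0/L1/L2 = -/AEGHD/- → run A
t=33: L0/L1/L2 = -/AEGHD/- → run A
t=34: L0/L1/L2 = -/AEGHD/- → run A
t=35: L0/L1/L2 = -/EGHD/- → run E
t=36: L0/L1/L2 = -/GHD/- → run G
t=37: L0/L1/L2 = -/GHD/- → run G
t=38: L0/L1/L2 = -/HD/- → run H
t=39: L0/L1/L2 = -/HD/- → run H
t=40: L0/L1/L2 = -/HD/- → run H
t=41: L0/L1/L2 = -/HD/- → run H
t=42: L0/L1/L2 = -/D/- → run D
t=43: L0/L1/L2 = -/D/- → run D
t=44: L0/L1/L2 = -/D/- → run D
t=45: (idle)
t=46: (idle)
t=47: (idle)
t=48: (idle)
t=49: (idle)

completion order = C, B, F, A, E, G, H, D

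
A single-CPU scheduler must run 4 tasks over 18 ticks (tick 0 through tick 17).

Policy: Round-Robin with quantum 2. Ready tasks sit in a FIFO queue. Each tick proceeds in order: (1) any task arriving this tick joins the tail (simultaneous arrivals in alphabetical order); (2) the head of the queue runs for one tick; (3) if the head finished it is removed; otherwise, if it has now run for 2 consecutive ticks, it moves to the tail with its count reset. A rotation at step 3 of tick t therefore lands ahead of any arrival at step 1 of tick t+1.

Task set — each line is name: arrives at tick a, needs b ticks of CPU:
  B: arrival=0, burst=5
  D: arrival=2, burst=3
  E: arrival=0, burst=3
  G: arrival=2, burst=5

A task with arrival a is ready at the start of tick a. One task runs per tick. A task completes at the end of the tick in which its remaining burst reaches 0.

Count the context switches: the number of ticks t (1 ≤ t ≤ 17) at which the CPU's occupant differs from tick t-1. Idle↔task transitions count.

context switches = 9

t=0: queue=[B,E] q_used=0 → run B
t=1: queue=[B,E] q_used=1 → run B
t=2: queue=[E,B,D,G] q_used=0 → run E
t=3: queue=[E,B,D,G] q_used=1 → run E
t=4: queue=[B,D,G,E] q_used=0 → run B
t=5: queue=[B,D,G,E] q_used=1 → run B
t=6: queue=[D,G,E,B] q_used=0 → run D
t=7: queue=[D,G,E,B] q_used=1 → run D
t=8: queue=[G,E,B,D] q_used=0 → run G
t=9: queue=[G,E,B,D] q_used=1 → run G
t=10: queue=[E,B,D,G] q_used=0 → run E
t=11: queue=[B,D,G] q_used=0 → run B
t=12: queue=[D,G] q_used=0 → run D
t=13: queue=[G] q_used=0 → run G
t=14: queue=[G] q_used=1 → run G
t=15: queue=[G] q_used=0 → run G
t=16: (idle)
t=17: (idle)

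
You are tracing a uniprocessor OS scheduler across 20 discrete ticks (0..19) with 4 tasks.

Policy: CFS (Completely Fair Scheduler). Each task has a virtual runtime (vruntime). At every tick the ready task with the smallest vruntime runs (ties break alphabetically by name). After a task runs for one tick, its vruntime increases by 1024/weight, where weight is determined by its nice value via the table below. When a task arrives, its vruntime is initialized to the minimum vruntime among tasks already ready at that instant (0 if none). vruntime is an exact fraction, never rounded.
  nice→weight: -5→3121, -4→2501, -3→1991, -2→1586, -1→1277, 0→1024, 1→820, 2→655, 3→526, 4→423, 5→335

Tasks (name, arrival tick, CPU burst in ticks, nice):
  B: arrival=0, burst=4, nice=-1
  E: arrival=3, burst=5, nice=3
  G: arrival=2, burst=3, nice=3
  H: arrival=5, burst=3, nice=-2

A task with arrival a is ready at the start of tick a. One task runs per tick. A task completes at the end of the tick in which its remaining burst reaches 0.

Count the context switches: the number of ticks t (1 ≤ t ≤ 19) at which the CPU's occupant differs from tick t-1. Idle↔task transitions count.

context switches = 11

t=0: vr[B=0] → run B
t=1: vr[B=1024/1277] → run B
t=2: vr[B=2048/1277 G=2048/1277] → run B
t=3: vr[B=3072/1277 E=2048/1277 G=2048/1277] → run E
t=4: vr[B=3072/1277 E=1192448/335851 G=2048/1277] → run G
t=5: vr[B=3072/1277 E=1192448/335851 G=1192448/335851 H=3072/1277] → run B
t=6: vr[E=1192448/335851 G=1192448/335851 H=3072/1277] → run H
t=7: vr[E=1192448/335851 G=1192448/335851 H=3089920/1012661] → run H
t=8: vr[E=1192448/335851 G=1192448/335851 H=3743744/1012661] → run E
t=9: vr[E=1846272/335851 G=1192448/335851 H=3743744/1012661] → run G
t=10: vr[E=1846272/335851 G=1846272/335851 H=3743744/1012661] → run H
t=11: vr[E=1846272/335851 G=1846272/335851] → run E
t=12: vr[E=2500096/335851 G=1846272/335851] → run G
t=13: vr[E=2500096/335851] → run E
t=14: vr[E=3153920/335851] → run E
t=15: (idle)
t=16: (idle)
t=17: (idle)
t=18: (idle)
t=19: (idle)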